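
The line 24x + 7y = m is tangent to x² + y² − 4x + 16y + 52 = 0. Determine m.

Tangency holds when the distance from the centre (2, −8) to the line equals the radius 4:
|24·2 + 7·(−8) − m| / √625 = 4
|m − (−8)| = 4·25, so m = 92 or m = −108.

m = −108 or m = 92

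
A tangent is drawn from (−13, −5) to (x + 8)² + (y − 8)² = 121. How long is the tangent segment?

√73

Centre (−8, 8), r² = 121. |PO|² = (−5)² + (−13)² = 194.
The tangent meets the radius at right angles, so tangent² = |PO|² − r² = 194 − 121 = 73.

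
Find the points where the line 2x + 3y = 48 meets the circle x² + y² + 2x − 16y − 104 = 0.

(−6, 20) and (12, 8)

From the line, y = (48 − 2x)/3. Substituting:
13x² − 78x − 936 = 0  ⟹  x² − 6x − 72 = 0
x = 12 or x = −6, giving (12, 8) and (−6, 20).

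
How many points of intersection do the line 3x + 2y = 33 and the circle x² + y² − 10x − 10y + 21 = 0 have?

Centre (5, 5), r² = 29. Distance² from centre to line = (−8)²/13 = 64/13.
Since d² < r², the line cuts the circle twice.

2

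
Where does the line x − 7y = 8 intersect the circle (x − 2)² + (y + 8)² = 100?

Express y = (−8 + x)/7 and substitute into the circle:
50x² − 100x − 2400 = 0  ⟹  x² − 2x − 48 = 0
x = 8 or x = −6, giving (8, 0) and (−6, −2).

(−6, −2) and (8, 0)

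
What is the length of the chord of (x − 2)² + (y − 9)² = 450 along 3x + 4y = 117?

30

Substitute y = (117 − 3x)/4:
25x² − 550x − 575 = 0  ⟹  x² − 22x − 23 = 0
x = 23 or x = −1, giving (23, 12) and (−1, 30).
|(23, 12) − (−1, 30)| = √((24)² + (−18)²) = 30.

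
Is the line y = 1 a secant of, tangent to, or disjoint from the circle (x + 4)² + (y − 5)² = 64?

Substituting the line into the circle gives x² + 8x − 32 = 0.
Discriminant = (8)² − 4·1·(−32) = 192 > 0.
Two real roots: the line is a secant.

secant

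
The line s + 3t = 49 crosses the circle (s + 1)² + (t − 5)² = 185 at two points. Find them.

Substitute t = (49 − s)/3:
10s² − 50s − 500 = 0  ⟹  s² − 5s − 50 = 0
s = 10 or s = −5, giving (10, 13) and (−5, 18).

(−5, 18) and (10, 13)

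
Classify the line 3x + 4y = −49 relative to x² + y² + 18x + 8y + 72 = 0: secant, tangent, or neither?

secant

Substituting the line into the circle gives 25x² + 486x + 1985 = 0.
Δ = 236196 − 198500 = 37696.
Two real roots: the line is a secant.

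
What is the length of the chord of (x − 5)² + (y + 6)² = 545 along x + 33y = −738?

From the line, y = (−738 − x)/33. Substituting:
1090x² − 9810x − 274680 = 0  ⟹  x² − 9x − 252 = 0
x = 21 or x = −12, giving (21, −23) and (−12, −22).
Chord length = distance between (21, −23) and (−12, −22) = √1090 = √1090.

√1090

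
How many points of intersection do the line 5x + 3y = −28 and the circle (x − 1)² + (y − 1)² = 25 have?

0

d² = (5·1 + 3·1 − (−28))²/34 = 648/17; r² = 25.
Since d² > r², the line lies outside the circle.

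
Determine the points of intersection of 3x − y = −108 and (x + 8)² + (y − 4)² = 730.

(−35, 3) and (−29, 21)

Substitute y = 3x + 108:
10x² + 640x + 10150 = 0  ⟹  x² + 64x + 1015 = 0
x = −29 or x = −35, giving (−29, 21) and (−35, 3).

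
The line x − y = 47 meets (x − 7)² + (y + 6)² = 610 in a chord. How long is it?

8√2

The distance from (7, −6) to the line is 34/√2, and r² = 610.
Half the chord is √(r² − d²) = √(32), so the full chord is 8√2.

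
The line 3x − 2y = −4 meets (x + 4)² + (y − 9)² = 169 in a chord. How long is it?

6√13

Express y = (4 + 3x)/2 and substitute into the circle:
13x² − 52x − 416 = 0  ⟹  x² − 4x − 32 = 0
x = 8 or x = −4, giving (8, 14) and (−4, −4).
Chord length = distance between (8, 14) and (−4, −4) = √468 = 6√13.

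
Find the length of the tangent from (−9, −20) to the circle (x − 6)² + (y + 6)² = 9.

Centre (6, −6), r² = 9. |PO|² = (−15)² + (−14)² = 421.
By the tangent–radius right angle, tangent length = √(|PO|² − r²) = √412 = 2√103.

2√103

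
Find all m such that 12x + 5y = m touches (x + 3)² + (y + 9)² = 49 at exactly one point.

The line touches the circle iff its distance from (−3, −9) is 7:
|12·(−3) + 5·(−9) − m| / √169 = 7
|m − (−81)| = 7·13, so m = 10 or m = −172.

m = −172 or m = 10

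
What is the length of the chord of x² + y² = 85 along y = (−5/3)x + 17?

From the line, y = (51 − 5x)/3. Substituting:
34x² − 510x + 1836 = 0  ⟹  x² − 15x + 54 = 0
x = 9 or x = 6, giving (9, 2) and (6, 7).
Chord length = distance between (9, 2) and (6, 7) = √34 = √34.

√34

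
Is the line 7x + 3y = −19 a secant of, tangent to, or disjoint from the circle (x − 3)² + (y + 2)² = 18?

disjoint

Substituting the line into the circle gives 58x² + 128x + 88 = 0.
Discriminant = (128)² − 4·58·(88) = −4032 < 0.
No real roots: the line does not meet the circle.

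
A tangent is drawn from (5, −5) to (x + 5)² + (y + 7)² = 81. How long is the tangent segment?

√23

With centre O = (−5, −7), |OP|² = 104 and r² = 81.
The tangent meets the radius at right angles, so tangent² = |PO|² − r² = 104 − 81 = 23.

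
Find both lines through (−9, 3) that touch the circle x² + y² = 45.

x − 2y = −15 and 2x + y = −15

A line y − (3) = m(x − (−9)) is tangent when its distance from (0, 0) is 3√5:
[m·(9) − (−3)]² = 45(m² + 1)
2m² + 3m − 2 = 0, so m = 1/2 or m = −2.
Through (−9, 3) these give x − 2y = −15 and 2x + y = −15.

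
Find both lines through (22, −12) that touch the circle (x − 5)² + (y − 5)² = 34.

Let a tangent through (22, −12) have slope m. Its distance from (5, 5) must equal √34:
(−17m − (17))² = 34(m² + 1)
15m² + 34m + 15 = 0, so m = −3/5 or m = −5/3.
Through (22, −12) these give 3x + 5y = 6 and 5x + 3y = 74.

3x + 5y = 6 and 5x + 3y = 74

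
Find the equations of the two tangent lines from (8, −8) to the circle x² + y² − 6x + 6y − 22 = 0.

A line y − (−8) = m(x − (8)) is tangent when its distance from (3, −3) is 2√10:
[m·(−5) − (5)]² = 40(m² + 1)
3m² − 10m + 3 = 0, so m = 3 or m = 1/3.
Through (8, −8) these give 3x − y = 32 and x − 3y = 32.

3x − y = 32 and x − 3y = 32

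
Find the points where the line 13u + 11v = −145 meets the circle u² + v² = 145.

(−12, 1) and (−1, −12)

From the line, v = (−145 − 13u)/11. Substituting:
290u² + 3770u + 3480 = 0  ⟹  u² + 13u + 12 = 0
u = −1 or u = −12, giving (−1, −12) and (−12, 1).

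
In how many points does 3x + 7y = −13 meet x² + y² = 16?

2

d² = (3·0 + 7·0 − (−13))²/58 = 169/58; r² = 16.
Since d² < r², the line cuts the circle twice.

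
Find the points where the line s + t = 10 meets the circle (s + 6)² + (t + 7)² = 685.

Substitute t = −s + 10:
2s² − 22s − 360 = 0  ⟹  s² − 11s − 180 = 0
s = 20 or s = −9, giving (20, −10) and (−9, 19).

(−9, 19) and (20, −10)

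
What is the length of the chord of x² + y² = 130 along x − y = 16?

The distance from (0, 0) to the line is 16/√2, and r² = 130.
Chord = 2√(r² − d²) = 2·√(2) = 2√2.

2√2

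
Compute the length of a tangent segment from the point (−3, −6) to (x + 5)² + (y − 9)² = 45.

2√46

The centre is (−5, 9) and r = 3√5. The square of the distance from P to the centre is 4 + 225 = 229.
Power of the point: PT² = |PO|² − r² = 184, so PT = 2√46.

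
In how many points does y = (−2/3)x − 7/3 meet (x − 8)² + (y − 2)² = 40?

d² = (2·8 + 3·2 − (−7))²/13 = 841/13; r² = 40.
Since d² > r², the line lies outside the circle.

0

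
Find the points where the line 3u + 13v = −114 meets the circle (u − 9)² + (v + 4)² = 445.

Substitute v = (−114 − 3u)/13:
178u² − 2670u − 57672 = 0  ⟹  u² − 15u − 324 = 0
u = 27 or u = −12, giving (27, −15) and (−12, −6).

(−12, −6) and (27, −15)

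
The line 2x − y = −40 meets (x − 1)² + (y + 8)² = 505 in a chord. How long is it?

2√5

Centre (1, −8), r² = 505. Perpendicular distance d from centre to line = |50| / √5 = 50/√5.
Half the chord is √(r² − d²) = √(5), so the full chord is 2√5.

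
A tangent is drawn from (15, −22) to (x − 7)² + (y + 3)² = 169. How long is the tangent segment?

Centre (7, −3), r² = 169. |PO|² = (8)² + (−19)² = 425.
By the tangent–radius right angle, tangent length = √(|PO|² − r²) = √256 = 16.

16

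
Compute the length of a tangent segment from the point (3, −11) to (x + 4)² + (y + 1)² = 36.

√113

Centre (−4, −1), r² = 36. |PO|² = (7)² + (−10)² = 149.
By the tangent–radius right angle, tangent length = √(|PO|² − r²) = √113.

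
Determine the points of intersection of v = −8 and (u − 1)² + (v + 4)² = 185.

(−12, −8) and (14, −8)

Express v = −8 and substitute into the circle:
u² − 2u − 168 = 0
u = 14 or u = −12, giving (14, −8) and (−12, −8).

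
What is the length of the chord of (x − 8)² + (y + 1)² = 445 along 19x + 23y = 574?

Express y = (574 − 19x)/23 and substitute into the circle:
890x² − 31150x + 154860 = 0  ⟹  x² − 35x + 174 = 0
x = 29 or x = 6, giving (29, 1) and (6, 20).
Chord length = distance between (29, 1) and (6, 20) = √890 = √890.

√890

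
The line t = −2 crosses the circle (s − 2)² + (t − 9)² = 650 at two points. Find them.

(−21, −2) and (25, −2)

Substitute t = −2:
s² − 4s − 525 = 0
s = 25 or s = −21, giving (25, −2) and (−21, −2).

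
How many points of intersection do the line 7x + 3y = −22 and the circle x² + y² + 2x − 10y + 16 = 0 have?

d² = (7·(−1) + 3·5 − (−22))²/58 = 450/29; r² = 10.
Since d² > r², the line lies outside the circle.

0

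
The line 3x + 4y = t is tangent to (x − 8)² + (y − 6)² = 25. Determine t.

The line touches the circle iff its distance from (8, 6) is 5:
|3·8 + 4·6 − t| / √25 = 5
|t − (48)| = 5·5, so t = 73 or t = 23.

t = 23 or t = 73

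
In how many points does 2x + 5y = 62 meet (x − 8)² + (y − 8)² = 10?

2

Substituting the line into the circle gives 29x² − 488x + 1834 = 0.
Δ = 238144 − 212744 = 25400.
Two real roots: the line is a secant.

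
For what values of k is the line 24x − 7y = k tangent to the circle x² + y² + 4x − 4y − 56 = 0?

k = −262 or k = 138

Tangency holds when the distance from the centre (−2, 2) to the line equals the radius 8:
|24·(−2) − 7·2 − k| / √625 = 8
|k − (−62)| = 8·25, so k = 138 or k = −262.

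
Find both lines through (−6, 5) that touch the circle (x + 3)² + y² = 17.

4x − y = −29 and x + 4y = 14

A line y − (5) = m(x − (−6)) is tangent when its distance from (−3, 0) is √17:
(3m − (−5))² = 17(m² + 1)
4m² − 15m − 4 = 0, so m = 4 or m = −1/4.
Through (−6, 5) these give 4x − y = −29 and x + 4y = 14.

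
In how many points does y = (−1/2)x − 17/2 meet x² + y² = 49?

Substituting the line into the circle gives 5x² + 34x + 93 = 0.
Δ = 1156 − 1860 = −704.
No real roots: the line does not meet the circle.

0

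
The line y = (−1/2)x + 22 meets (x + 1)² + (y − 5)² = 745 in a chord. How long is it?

20√5

Centre (−1, 5), r² = 745. Perpendicular distance d from centre to line = |−35| / √5 = 35/√5.
Chord = 2√(r² − d²) = 2·√(500) = 20√5.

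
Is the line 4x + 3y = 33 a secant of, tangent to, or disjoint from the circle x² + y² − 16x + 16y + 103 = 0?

d² = (4·8 + 3·(−8) − (33))²/25 = 25; r² = 25.
Since d² = r², the line is tangent.

tangent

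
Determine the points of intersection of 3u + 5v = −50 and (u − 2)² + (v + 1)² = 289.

(−15, −1) and (10, −16)

From the line, v = (−50 − 3u)/5. Substituting:
34u² + 170u − 5100 = 0  ⟹  u² + 5u − 150 = 0
u = 10 or u = −15, giving (10, −16) and (−15, −1).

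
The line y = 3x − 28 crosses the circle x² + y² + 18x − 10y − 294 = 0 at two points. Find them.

(7, −7) and (11, 5)

Express y = 3x − 28 and substitute into the circle:
10x² − 180x + 770 = 0  ⟹  x² − 18x + 77 = 0
x = 11 or x = 7, giving (11, 5) and (7, −7).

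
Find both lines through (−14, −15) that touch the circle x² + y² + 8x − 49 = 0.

Write the tangent as mx − y + (−15 − m·(−14)) = 0 and set its distance from the centre to √65:
(10m − (15))² = 65(m² + 1)
7m² − 60m + 32 = 0, so m = 8 or m = 4/7.
With m = 8: 8x − y = −97. With m = 4/7: 4x − 7y = 49.

8x − y = −97 and 4x − 7y = 49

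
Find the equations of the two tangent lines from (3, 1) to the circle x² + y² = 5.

Write the tangent as mx − y + (1 − m·(3)) = 0 and set its distance from the centre to √5:
(−3m − (−1))² = 5(m² + 1)
2m² − 3m − 2 = 0, so m = −1/2 or m = 2.
Through (3, 1) these give x + 2y = 5 and 2x − y = 5.

x + 2y = 5 and 2x − y = 5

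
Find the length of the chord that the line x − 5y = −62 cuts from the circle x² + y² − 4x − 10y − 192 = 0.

Centre (2, 5), r² = 221. Perpendicular distance d from centre to line = |39| / √26 = 39/√26.
Chord = 2√(r² − d²) = 2·√(325/2) = 5√26.

5√26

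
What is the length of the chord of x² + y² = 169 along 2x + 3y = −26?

The distance from (0, 0) to the line is 26/√13, and r² = 169.
Half the chord is √(r² − d²) = √(117), so the full chord is 6√13.

6√13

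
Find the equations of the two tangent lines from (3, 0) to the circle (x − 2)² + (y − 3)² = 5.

Write the tangent as mx − y + (0 − m·(3)) = 0 and set its distance from the centre to √5:
[m·(−1) − (3)]² = 5(m² + 1)
2m² − 3m − 2 = 0, so m = 2 or m = −1/2.
With m = 2: 2x − y = 6. With m = −1/2: x + 2y = 3.

2x − y = 6 and x + 2y = 3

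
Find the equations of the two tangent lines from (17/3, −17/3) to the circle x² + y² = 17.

4x + y = 17 and x + 4y = −17

A line y − (−17/3) = m(x − (17/3)) is tangent when its distance from (0, 0) is √17:
[m·(−17/3) − (17/3)]² = 17(m² + 1)
4m² + 17m + 4 = 0, so m = −4 or m = −1/4.
Through (17/3, −17/3) these give 4x + y = 17 and x + 4y = −17.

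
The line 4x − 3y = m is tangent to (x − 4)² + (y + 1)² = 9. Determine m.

Tangency holds when the distance from the centre (4, −1) to the line equals the radius 3:
|4·4 − 3·(−1) − m| / √25 = 3
|m − (19)| = 3·5, so m = 34 or m = 4.

m = 4 or m = 34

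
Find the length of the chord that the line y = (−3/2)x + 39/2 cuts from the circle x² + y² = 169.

Substitute y = (39 − 3x)/2:
13x² − 234x + 845 = 0  ⟹  x² − 18x + 65 = 0
x = 13 or x = 5, giving (13, 0) and (5, 12).
|(13, 0) − (5, 12)| = √((8)² + (−12)²) = 4√13.

4√13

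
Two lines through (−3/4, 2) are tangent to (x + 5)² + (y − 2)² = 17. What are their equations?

Let a tangent through (−3/4, 2) have slope m. Its distance from (−5, 2) must equal √17:
[m·(−17/4) − (0)]² = 17(m² + 1)
m² − 16 = 0, so m = −4 or m = 4.
Through (−3/4, 2) these give 4x + y = −1 and 4x − y = −5.

4x + y = −1 and 4x − y = −5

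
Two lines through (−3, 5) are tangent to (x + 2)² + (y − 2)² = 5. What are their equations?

Write the tangent as mx − y + (5 − m·(−3)) = 0 and set its distance from the centre to √5:
[m·(1) − (−3)]² = 5(m² + 1)
2m² − 3m − 2 = 0, so m = 2 or m = −1/2.
Through (−3, 5) these give 2x − y = −11 and x + 2y = 7.

2x − y = −11 and x + 2y = 7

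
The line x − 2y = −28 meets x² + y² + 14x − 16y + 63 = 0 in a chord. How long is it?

Substitute y = (28 + x)/2:
5x² + 80x + 140 = 0  ⟹  x² + 16x + 28 = 0
x = −2 or x = −14, giving (−2, 13) and (−14, 7).
|(−2, 13) − (−14, 7)| = √((12)² + (6)²) = 6√5.

6√5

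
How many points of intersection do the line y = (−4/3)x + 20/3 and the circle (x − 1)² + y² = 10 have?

Centre (1, 0), r² = 10. Distance² from centre to line = (−16)²/25 = 256/25.
Since d² > r², the line lies outside the circle.

0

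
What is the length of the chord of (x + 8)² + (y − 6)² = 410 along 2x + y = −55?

2√5

Centre (−8, 6), r² = 410. Perpendicular distance d from centre to line = |45| / √5 = 45/√5.
Half the chord is √(r² − d²) = √(5), so the full chord is 2√5.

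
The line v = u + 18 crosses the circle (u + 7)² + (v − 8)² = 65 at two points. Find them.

Substitute v = u + 18:
2u² + 34u + 84 = 0  ⟹  u² + 17u + 42 = 0
u = −3 or u = −14, giving (−3, 15) and (−14, 4).

(−14, 4) and (−3, 15)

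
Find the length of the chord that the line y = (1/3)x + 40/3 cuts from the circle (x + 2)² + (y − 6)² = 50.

2√10

Substitute y = (40 + x)/3:
10x² + 80x + 70 = 0  ⟹  x² + 8x + 7 = 0
x = −1 or x = −7, giving (−1, 13) and (−7, 11).
|(−1, 13) − (−7, 11)| = √((6)² + (2)²) = 2√10.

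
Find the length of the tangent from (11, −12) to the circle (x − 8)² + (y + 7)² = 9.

Centre (8, −7), r² = 9. |PO|² = (3)² + (−5)² = 34.
Power of the point: PT² = |PO|² − r² = 25, so PT = 5.

5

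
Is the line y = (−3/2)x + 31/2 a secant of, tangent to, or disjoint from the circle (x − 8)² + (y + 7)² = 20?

d² = (3·8 + 2·(−7) − (31))²/13 = 441/13; r² = 20.
Since d² > r², the line lies outside the circle.

disjoint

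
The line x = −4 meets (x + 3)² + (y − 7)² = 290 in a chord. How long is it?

34

The line gives x = −4. Substituting into the circle:
y² − 14y − 240 = 0
y = 24 or y = −10, giving (−4, 24) and (−4, −10).
|(−4, 24) − (−4, −10)| = √((0)² + (34)²) = 34.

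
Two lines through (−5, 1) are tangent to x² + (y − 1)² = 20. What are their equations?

2x + y = −9 and 2x − y = −11

Let a tangent through (−5, 1) have slope m. Its distance from (0, 1) must equal 2√5:
[m·(5) − (0)]² = 20(m² + 1)
m² − 4 = 0, so m = −2 or m = 2.
With m = −2: 2x + y = −9. With m = 2: 2x − y = −11.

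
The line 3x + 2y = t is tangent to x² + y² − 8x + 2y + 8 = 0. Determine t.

t = 10 ± 3√13

Tangency holds when the distance from the centre (4, −1) to the line equals the radius 3:
|3·4 + 2·(−1) − t| / √13 = 3
|t − (10)| = 3√13.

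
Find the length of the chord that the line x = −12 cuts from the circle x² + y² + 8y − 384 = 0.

32

The line gives x = −12. Substituting into the circle:
y² + 8y − 240 = 0
y = 12 or y = −20, giving (−12, 12) and (−12, −20).
Chord length = distance between (−12, 12) and (−12, −20) = √1024 = 32.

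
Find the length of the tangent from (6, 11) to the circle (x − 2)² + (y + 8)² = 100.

√277

The centre is (2, −8) and r = 10. The square of the distance from P to the centre is 16 + 361 = 377.
By the tangent–radius right angle, tangent length = √(|PO|² − r²) = √277.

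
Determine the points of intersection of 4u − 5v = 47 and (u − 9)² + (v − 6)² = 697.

Express v = (−47 + 4u)/5 and substitute into the circle:
41u² − 1066u − 9471 = 0  ⟹  u² − 26u − 231 = 0
u = 33 or u = −7, giving (33, 17) and (−7, −15).

(−7, −15) and (33, 17)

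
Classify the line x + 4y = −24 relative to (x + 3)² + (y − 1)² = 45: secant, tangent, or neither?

secant

d² = (1·(−3) + 4·1 − (−24))²/17 = 625/17; r² = 45.
Since d² < r², the line cuts the circle twice.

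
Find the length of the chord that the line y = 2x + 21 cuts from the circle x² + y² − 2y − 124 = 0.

Centre (0, 1), r² = 125. Perpendicular distance d from centre to line = |20| / √5 = 20/√5.
Half the chord is √(r² − d²) = √(45), so the full chord is 6√5.

6√5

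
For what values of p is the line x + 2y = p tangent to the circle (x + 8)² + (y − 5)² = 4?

p = 2 ± 2√5

For a tangent, require d(centre, line) = r = 2.
|1·(−8) + 2·5 − p| / √5 = 2
|p − (2)| = 2√5.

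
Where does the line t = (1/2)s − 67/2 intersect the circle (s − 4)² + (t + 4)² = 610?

(13, −27) and (17, −25)

From the line, t = (−67 + s)/2. Substituting:
5s² − 150s + 1105 = 0  ⟹  s² − 30s + 221 = 0
s = 17 or s = 13, giving (17, −25) and (13, −27).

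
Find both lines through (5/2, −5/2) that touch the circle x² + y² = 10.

x − 3y = 10 and 3x − y = 10

Write the tangent as mx − y + (−5/2 − m·(5/2)) = 0 and set its distance from the centre to √10:
(−5/2m − (5/2))² = 10(m² + 1)
3m² − 10m + 3 = 0, so m = 1/3 or m = 3.
With m = 1/3: x − 3y = 10. With m = 3: 3x − y = 10.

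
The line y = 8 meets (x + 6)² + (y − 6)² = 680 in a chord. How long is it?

52

Substitute y = 8:
x² + 12x − 640 = 0
x = 20 or x = −32, giving (20, 8) and (−32, 8).
|(20, 8) − (−32, 8)| = √((52)² + (0)²) = 52.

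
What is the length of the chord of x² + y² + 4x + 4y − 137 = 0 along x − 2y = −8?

10√5

Express y = (8 + x)/2 and substitute into the circle:
5x² + 40x − 420 = 0  ⟹  x² + 8x − 84 = 0
x = 6 or x = −14, giving (6, 7) and (−14, −3).
|(6, 7) − (−14, −3)| = √((20)² + (10)²) = 10√5.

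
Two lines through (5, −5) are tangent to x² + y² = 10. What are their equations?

3x + y = 10 and x + 3y = −10

Write the tangent as mx − y + (−5 − m·(5)) = 0 and set its distance from the centre to √10:
(−5m − (5))² = 10(m² + 1)
3m² + 10m + 3 = 0, so m = −3 or m = −1/3.
Through (5, −5) these give 3x + y = 10 and x + 3y = −10.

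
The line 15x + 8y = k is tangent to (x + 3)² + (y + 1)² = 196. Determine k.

k = −291 or k = 185

The line touches the circle iff its distance from (−3, −1) is 14:
|15·(−3) + 8·(−1) − k| / √289 = 14
|k − (−53)| = 14·17, so k = 185 or k = −291.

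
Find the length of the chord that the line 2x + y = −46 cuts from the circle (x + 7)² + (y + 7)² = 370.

14√5

From the line, y = −2x − 46. Substituting:
5x² + 170x + 1200 = 0  ⟹  x² + 34x + 240 = 0
x = −10 or x = −24, giving (−10, −26) and (−24, 2).
|(−10, −26) − (−24, 2)| = √((14)² + (−28)²) = 14√5.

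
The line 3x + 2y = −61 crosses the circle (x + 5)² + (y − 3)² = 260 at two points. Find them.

(−21, 1) and (−13, −11)

Substitute y = (−61 − 3x)/2:
13x² + 442x + 3549 = 0  ⟹  x² + 34x + 273 = 0
x = −13 or x = −21, giving (−13, −11) and (−21, 1).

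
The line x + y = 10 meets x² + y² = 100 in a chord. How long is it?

From the line, y = −x + 10. Substituting:
2x² − 20x = 0  ⟹  x² − 10x = 0
x = 10 or x = 0, giving (10, 0) and (0, 10).
Chord length = distance between (10, 0) and (0, 10) = √200 = 10√2.

10√2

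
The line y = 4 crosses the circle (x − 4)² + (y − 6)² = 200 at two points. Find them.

(−10, 4) and (18, 4)

Substitute y = 4:
x² − 8x − 180 = 0
x = 18 or x = −10, giving (18, 4) and (−10, 4).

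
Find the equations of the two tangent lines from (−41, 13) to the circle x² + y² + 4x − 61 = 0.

Let a tangent through (−41, 13) have slope m. Its distance from (−2, 0) must equal √65:
(39m − (−13))² = 65(m² + 1)
56m² + 39m + 4 = 0, so m = −1/8 or m = −4/7.
Through (−41, 13) these give x + 8y = 63 and 4x + 7y = −73.

x + 8y = 63 and 4x + 7y = −73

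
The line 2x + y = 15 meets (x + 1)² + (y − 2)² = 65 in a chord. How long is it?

Centre (−1, 2), r² = 65. Perpendicular distance d from centre to line = |−15| / √5 = 15/√5.
Half the chord is √(r² − d²) = √(20), so the full chord is 4√5.

4√5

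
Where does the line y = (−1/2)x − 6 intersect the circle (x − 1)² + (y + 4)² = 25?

(−4, −4) and (4, −8)

Express y = (−12 − x)/2 and substitute into the circle:
5x² − 80 = 0  ⟹  x² − 16 = 0
x = 4 or x = −4, giving (4, −8) and (−4, −4).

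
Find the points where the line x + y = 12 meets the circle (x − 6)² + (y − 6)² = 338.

From the line, y = −x + 12. Substituting:
2x² − 24x − 266 = 0  ⟹  x² − 12x − 133 = 0
x = 19 or x = −7, giving (19, −7) and (−7, 19).

(−7, 19) and (19, −7)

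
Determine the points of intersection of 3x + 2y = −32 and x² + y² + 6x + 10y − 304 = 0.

From the line, y = (−32 − 3x)/2. Substituting:
13x² + 156x − 832 = 0  ⟹  x² + 12x − 64 = 0
x = 4 or x = −16, giving (4, −22) and (−16, 8).

(−16, 8) and (4, −22)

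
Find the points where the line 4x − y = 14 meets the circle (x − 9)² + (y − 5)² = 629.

Substitute y = 4x − 14:
17x² − 170x − 187 = 0  ⟹  x² − 10x − 11 = 0
x = 11 or x = −1, giving (11, 30) and (−1, −18).

(−1, −18) and (11, 30)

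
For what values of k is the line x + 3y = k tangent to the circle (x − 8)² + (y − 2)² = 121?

k = 14 ± 11√10

The line touches the circle iff its distance from (8, 2) is 11:
|1·8 + 3·2 − k| / √10 = 11
|k − (14)| = 11√10.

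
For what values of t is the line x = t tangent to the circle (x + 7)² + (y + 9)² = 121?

The line touches the circle iff its distance from (−7, −9) is 11:
|1·(−7) + 0·(−9) − t| / √1 = 11
|t − (−7)| = 11, so t = 4 or t = −18.

t = −18 or t = 4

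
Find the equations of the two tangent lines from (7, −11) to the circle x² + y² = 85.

9x − 2y = 85 and 2x + 9y = −85

Write the tangent as mx − y + (−11 − m·(7)) = 0 and set its distance from the centre to √85:
[m·(−7) − (11)]² = 85(m² + 1)
18m² − 77m − 18 = 0, so m = 9/2 or m = −2/9.
Through (7, −11) these give 9x − 2y = 85 and 2x + 9y = −85.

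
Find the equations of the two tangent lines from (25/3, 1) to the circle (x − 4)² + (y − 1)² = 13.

3x + 2y = 27 and 3x − 2y = 23

Write the tangent as mx − y + (1 − m·(25/3)) = 0 and set its distance from the centre to √13:
(−13/3m − (0))² = 13(m² + 1)
4m² − 9 = 0, so m = −3/2 or m = 3/2.
With m = −3/2: 3x + 2y = 27. With m = 3/2: 3x − 2y = 23.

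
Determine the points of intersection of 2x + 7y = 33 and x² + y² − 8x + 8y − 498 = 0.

Express y = (33 − 2x)/7 and substitute into the circle:
53x² − 636x − 21465 = 0  ⟹  x² − 12x − 405 = 0
x = 27 or x = −15, giving (27, −3) and (−15, 9).

(−15, 9) and (27, −3)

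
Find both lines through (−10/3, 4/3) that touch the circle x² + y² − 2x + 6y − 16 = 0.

x − 5y = −10 and 5x − y = −18

Let a tangent through (−10/3, 4/3) have slope m. Its distance from (1, −3) must equal √26:
(13/3m − (−13/3))² = 26(m² + 1)
5m² − 26m + 5 = 0, so m = 1/5 or m = 5.
Through (−10/3, 4/3) these give x − 5y = −10 and 5x − y = −18.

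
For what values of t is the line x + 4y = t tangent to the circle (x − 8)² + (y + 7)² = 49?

t = −20 ± 7√17

Tangency holds when the distance from the centre (8, −7) to the line equals the radius 7:
|1·8 + 4·(−7) − t| / √17 = 7
|t − (−20)| = 7√17.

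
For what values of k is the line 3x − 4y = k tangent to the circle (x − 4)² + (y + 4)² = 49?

For a tangent, require d(centre, line) = r = 7.
|3·4 − 4·(−4) − k| / √25 = 7
|k − (28)| = 7·5, so k = 63 or k = −7.

k = −7 or k = 63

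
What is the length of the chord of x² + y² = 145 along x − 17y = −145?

√290

From the line, y = (145 + x)/17. Substituting:
290x² + 290x − 20880 = 0  ⟹  x² + x − 72 = 0
x = 8 or x = −9, giving (8, 9) and (−9, 8).
|(8, 9) − (−9, 8)| = √((17)² + (1)²) = √290.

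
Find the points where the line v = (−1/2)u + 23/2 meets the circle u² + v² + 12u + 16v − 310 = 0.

From the line, v = (23 − u)/2. Substituting:
5u² − 30u + 25 = 0  ⟹  u² − 6u + 5 = 0
u = 5 or u = 1, giving (5, 9) and (1, 11).

(1, 11) and (5, 9)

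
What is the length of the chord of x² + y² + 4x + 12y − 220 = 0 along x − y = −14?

Centre (−2, −6), r² = 260. Perpendicular distance d from centre to line = |18| / √2 = 18/√2.
Chord = 2√(r² − d²) = 2·√(98) = 14√2.

14√2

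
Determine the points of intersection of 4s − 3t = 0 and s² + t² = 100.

Express t = (4s)/3 and substitute into the circle:
25s² − 900 = 0  ⟹  s² − 36 = 0
s = 6 or s = −6, giving (6, 8) and (−6, −8).

(−6, −8) and (6, 8)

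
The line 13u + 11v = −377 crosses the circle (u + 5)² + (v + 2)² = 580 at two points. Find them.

(−29, 0) and (−7, −26)

Express v = (−377 − 13u)/11 and substitute into the circle:
290u² + 10440u + 58870 = 0  ⟹  u² + 36u + 203 = 0
u = −7 or u = −29, giving (−7, −26) and (−29, 0).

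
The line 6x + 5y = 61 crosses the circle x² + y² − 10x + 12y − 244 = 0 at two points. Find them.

(1, 11) and (21, −13)

Express y = (61 − 6x)/5 and substitute into the circle:
61x² − 1342x + 1281 = 0  ⟹  x² − 22x + 21 = 0
x = 21 or x = 1, giving (21, −13) and (1, 11).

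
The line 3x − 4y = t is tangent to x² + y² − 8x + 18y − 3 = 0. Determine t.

t = −2 or t = 98

Tangency holds when the distance from the centre (4, −9) to the line equals the radius 10:
|3·4 − 4·(−9) − t| / √25 = 10
|t − (48)| = 10·5, so t = 98 or t = −2.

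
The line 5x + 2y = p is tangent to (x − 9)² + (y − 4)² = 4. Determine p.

p = 53 ± 2√29

The line touches the circle iff its distance from (9, 4) is 2:
|5·9 + 2·4 − p| / √29 = 2
|p − (53)| = 2√29.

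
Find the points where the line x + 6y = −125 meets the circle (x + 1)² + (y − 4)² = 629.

(−11, −19) and (1, −21)

From the line, y = (−125 − x)/6. Substituting:
37x² + 370x − 407 = 0  ⟹  x² + 10x − 11 = 0
x = 1 or x = −11, giving (1, −21) and (−11, −19).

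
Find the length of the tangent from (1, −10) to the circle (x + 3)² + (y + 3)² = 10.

Centre (−3, −3), r² = 10. |PO|² = (4)² + (−7)² = 65.
By the tangent–radius right angle, tangent length = √(|PO|² − r²) = √55.

√55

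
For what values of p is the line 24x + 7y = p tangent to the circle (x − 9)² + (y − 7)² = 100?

For a tangent, require d(centre, line) = r = 10.
|24·9 + 7·7 − p| / √625 = 10
|p − (265)| = 10·25, so p = 515 or p = 15.

p = 15 or p = 515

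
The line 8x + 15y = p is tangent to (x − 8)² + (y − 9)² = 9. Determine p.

p = 148 or p = 250

Tangency holds when the distance from the centre (8, 9) to the line equals the radius 3:
|8·8 + 15·9 − p| / √289 = 3
|p − (199)| = 3·17, so p = 250 or p = 148.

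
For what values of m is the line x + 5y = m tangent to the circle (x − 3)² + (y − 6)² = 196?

Tangency holds when the distance from the centre (3, 6) to the line equals the radius 14:
|1·3 + 5·6 − m| / √26 = 14
|m − (33)| = 14√26.

m = 33 ± 14√26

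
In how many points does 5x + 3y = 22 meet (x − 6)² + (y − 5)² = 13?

d² = (5·6 + 3·5 − (22))²/34 = 529/34; r² = 13.
Since d² > r², the line lies outside the circle.

0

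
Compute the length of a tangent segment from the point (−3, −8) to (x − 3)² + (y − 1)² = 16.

The centre is (3, 1) and r = 4. The square of the distance from P to the centre is 36 + 81 = 117.
The tangent meets the radius at right angles, so tangent² = |PO|² − r² = 117 − 16 = 101.

√101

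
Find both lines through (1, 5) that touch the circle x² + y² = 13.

2x − 3y = −13 and 3x + 2y = 13

Write the tangent as mx − y + (5 − m·(1)) = 0 and set its distance from the centre to √13:
[m·(−1) − (−5)]² = 13(m² + 1)
6m² + 5m − 6 = 0, so m = 2/3 or m = −3/2.
Through (1, 5) these give 2x − 3y = −13 and 3x + 2y = 13.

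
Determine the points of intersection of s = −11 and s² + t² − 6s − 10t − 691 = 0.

The line gives s = −11. Substituting into the circle:
t² − 10t − 504 = 0
t = 28 or t = −18, giving (−11, 28) and (−11, −18).

(−11, −18) and (−11, 28)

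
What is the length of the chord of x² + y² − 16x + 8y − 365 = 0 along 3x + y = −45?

3√10

Centre (8, −4), r² = 445. Perpendicular distance d from centre to line = |65| / √10 = 65/√10.
Half the chord is √(r² − d²) = √(45/2), so the full chord is 3√10.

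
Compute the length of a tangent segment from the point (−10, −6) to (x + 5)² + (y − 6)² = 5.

Centre (−5, 6), r² = 5. |PO|² = (−5)² + (−12)² = 169.
Power of the point: PT² = |PO|² − r² = 164, so PT = 2√41.

2√41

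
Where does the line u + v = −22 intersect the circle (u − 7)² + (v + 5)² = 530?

From the line, v = −u − 22. Substituting:
2u² + 20u − 192 = 0  ⟹  u² + 10u − 96 = 0
u = 6 or u = −16, giving (6, −28) and (−16, −6).

(−16, −6) and (6, −28)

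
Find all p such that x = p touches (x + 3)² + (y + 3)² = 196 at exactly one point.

For a tangent, require d(centre, line) = r = 14.
|1·(−3) + 0·(−3) − p| / √1 = 14
|p − (−3)| = 14, so p = 11 or p = −17.

p = −17 or p = 11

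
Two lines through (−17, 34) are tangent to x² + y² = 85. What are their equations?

7x + 6y = 85 and 9x + 2y = −85

A line y − (34) = m(x − (−17)) is tangent when its distance from (0, 0) is √85:
(17m − (−34))² = 85(m² + 1)
12m² + 68m + 63 = 0, so m = −7/6 or m = −9/2.
Through (−17, 34) these give 7x + 6y = 85 and 9x + 2y = −85.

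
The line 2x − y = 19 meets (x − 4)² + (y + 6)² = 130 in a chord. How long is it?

10√5

From the line, y = 2x − 19. Substituting:
5x² − 60x + 55 = 0  ⟹  x² − 12x + 11 = 0
x = 11 or x = 1, giving (11, 3) and (1, −17).
Chord length = distance between (11, 3) and (1, −17) = √500 = 10√5.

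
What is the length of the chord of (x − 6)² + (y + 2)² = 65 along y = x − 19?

The distance from (6, −2) to the line is 11/√2, and r² = 65.
Chord = 2√(r² − d²) = 2·√(9/2) = 3√2.

3√2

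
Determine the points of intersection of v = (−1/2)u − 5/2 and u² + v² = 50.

From the line, v = (−5 − u)/2. Substituting:
5u² + 10u − 175 = 0  ⟹  u² + 2u − 35 = 0
u = 5 or u = −7, giving (5, −5) and (−7, 1).

(−7, 1) and (5, −5)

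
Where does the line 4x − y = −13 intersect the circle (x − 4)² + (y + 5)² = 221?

Substitute y = 4x + 13:
17x² + 136x + 119 = 0  ⟹  x² + 8x + 7 = 0
x = −1 or x = −7, giving (−1, 9) and (−7, −15).

(−7, −15) and (−1, 9)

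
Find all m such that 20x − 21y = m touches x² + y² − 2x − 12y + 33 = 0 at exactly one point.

m = −164 or m = −48

For a tangent, require d(centre, line) = r = 2.
|20·1 − 21·6 − m| / √841 = 2
|m − (−106)| = 2·29, so m = −48 or m = −164.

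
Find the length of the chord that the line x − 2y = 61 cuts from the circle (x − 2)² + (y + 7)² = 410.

The distance from (2, −7) to the line is 45/√5, and r² = 410.
Chord = 2√(r² − d²) = 2·√(5) = 2√5.

2√5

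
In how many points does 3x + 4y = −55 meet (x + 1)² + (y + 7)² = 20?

d² = (3·(−1) + 4·(−7) − (−55))²/25 = 576/25; r² = 20.
Since d² > r², the line lies outside the circle.

0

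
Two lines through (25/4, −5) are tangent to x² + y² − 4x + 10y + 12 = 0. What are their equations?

4x − y = 30 and 4x + y = 20

Write the tangent as mx − y + (−5 − m·(25/4)) = 0 and set its distance from the centre to √17:
[m·(−17/4) − (0)]² = 17(m² + 1)
m² − 16 = 0, so m = 4 or m = −4.
Through (25/4, −5) these give 4x − y = 30 and 4x + y = 20.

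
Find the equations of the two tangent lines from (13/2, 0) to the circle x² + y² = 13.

2x + 3y = 13 and 2x − 3y = 13

Write the tangent as mx − y + (0 − m·(13/2)) = 0 and set its distance from the centre to √13:
[m·(−13/2) − (0)]² = 13(m² + 1)
9m² − 4 = 0, so m = −2/3 or m = 2/3.
Through (13/2, 0) these give 2x + 3y = 13 and 2x − 3y = 13.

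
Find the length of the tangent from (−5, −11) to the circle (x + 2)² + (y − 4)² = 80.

√154

With centre O = (−2, 4), |OP|² = 234 and r² = 80.
By the tangent–radius right angle, tangent length = √(|PO|² − r²) = √154.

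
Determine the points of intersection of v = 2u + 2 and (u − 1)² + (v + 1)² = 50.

(−4, −6) and (2, 6)

From the line, v = 2u + 2. Substituting:
5u² + 10u − 40 = 0  ⟹  u² + 2u − 8 = 0
u = 2 or u = −4, giving (2, 6) and (−4, −6).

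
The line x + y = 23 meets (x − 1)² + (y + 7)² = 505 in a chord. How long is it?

Express y = −x + 23 and substitute into the circle:
2x² − 62x + 396 = 0  ⟹  x² − 31x + 198 = 0
x = 22 or x = 9, giving (22, 1) and (9, 14).
|(22, 1) − (9, 14)| = √((13)² + (−13)²) = 13√2.

13√2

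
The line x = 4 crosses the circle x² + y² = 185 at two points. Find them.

(4, −13) and (4, 13)

The line gives x = 4. Substituting into the circle:
y² − 169 = 0
y = 13 or y = −13, giving (4, 13) and (4, −13).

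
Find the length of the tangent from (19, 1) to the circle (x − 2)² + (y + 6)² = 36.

The centre is (2, −6) and r = 6. The square of the distance from P to the centre is 289 + 49 = 338.
By the tangent–radius right angle, tangent length = √(|PO|² − r²) = √302.

√302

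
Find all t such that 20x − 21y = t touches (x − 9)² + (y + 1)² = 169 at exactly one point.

t = −176 or t = 578

The line touches the circle iff its distance from (9, −1) is 13:
|20·9 − 21·(−1) − t| / √841 = 13
|t − (201)| = 13·29, so t = 578 or t = −176.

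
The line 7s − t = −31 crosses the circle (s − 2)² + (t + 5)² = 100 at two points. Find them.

Express t = 7s + 31 and substitute into the circle:
50s² + 500s + 1200 = 0  ⟹  s² + 10s + 24 = 0
s = −4 or s = −6, giving (−4, 3) and (−6, −11).

(−6, −11) and (−4, 3)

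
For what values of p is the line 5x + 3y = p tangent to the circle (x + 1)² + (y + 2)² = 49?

p = −11 ± 7√34

The line touches the circle iff its distance from (−1, −2) is 7:
|5·(−1) + 3·(−2) − p| / √34 = 7
|p − (−11)| = 7√34.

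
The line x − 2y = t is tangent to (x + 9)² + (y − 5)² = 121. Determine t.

t = −19 ± 11√5

For a tangent, require d(centre, line) = r = 11.
|1·(−9) − 2·5 − t| / √5 = 11
|t − (−19)| = 11√5.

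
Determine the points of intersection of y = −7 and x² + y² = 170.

(−11, −7) and (11, −7)

From the line, y = −7. Substituting:
x² − 121 = 0
x = 11 or x = −11, giving (11, −7) and (−11, −7).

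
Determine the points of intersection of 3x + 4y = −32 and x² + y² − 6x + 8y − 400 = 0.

Substitute y = (−32 − 3x)/4:
25x² − 6400 = 0  ⟹  x² − 256 = 0
x = 16 or x = −16, giving (16, −20) and (−16, 4).

(−16, 4) and (16, −20)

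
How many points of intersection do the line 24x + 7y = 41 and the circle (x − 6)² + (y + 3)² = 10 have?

Substituting the line into the circle gives 625x² − 3564x + 5118 = 0.
Discriminant = (−3564)² − 4·625·(5118) = −92904 < 0.
No real roots: the line does not meet the circle.

0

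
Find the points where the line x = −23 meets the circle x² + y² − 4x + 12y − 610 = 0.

(−23, −11) and (−23, −1)

The line gives x = −23. Substituting into the circle:
y² + 12y + 11 = 0
y = −1 or y = −11, giving (−23, −1) and (−23, −11).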